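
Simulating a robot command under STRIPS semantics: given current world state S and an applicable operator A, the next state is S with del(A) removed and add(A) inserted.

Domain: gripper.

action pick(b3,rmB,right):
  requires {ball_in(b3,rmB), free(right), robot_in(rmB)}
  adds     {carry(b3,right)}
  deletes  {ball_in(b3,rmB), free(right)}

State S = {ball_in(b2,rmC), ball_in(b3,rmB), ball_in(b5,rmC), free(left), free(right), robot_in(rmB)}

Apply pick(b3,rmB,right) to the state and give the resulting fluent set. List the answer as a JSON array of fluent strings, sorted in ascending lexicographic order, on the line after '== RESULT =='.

Compute (S \ del) ∪ add:
  pre ⊆ S: {ball_in(b3,rmB), free(right), robot_in(rmB)} ⊆ S  — applicable
  S \ del = {ball_in(b2,rmC), ball_in(b5,rmC), free(left), robot_in(rmB)}
  ∪ add   = {ball_in(b2,rmC), ball_in(b5,rmC), carry(b3,right), free(left), robot_in(rmB)}

== RESULT ==
["ball_in(b2,rmC)", "ball_in(b5,rmC)", "carry(b3,right)", "free(left)", "robot_in(rmB)"]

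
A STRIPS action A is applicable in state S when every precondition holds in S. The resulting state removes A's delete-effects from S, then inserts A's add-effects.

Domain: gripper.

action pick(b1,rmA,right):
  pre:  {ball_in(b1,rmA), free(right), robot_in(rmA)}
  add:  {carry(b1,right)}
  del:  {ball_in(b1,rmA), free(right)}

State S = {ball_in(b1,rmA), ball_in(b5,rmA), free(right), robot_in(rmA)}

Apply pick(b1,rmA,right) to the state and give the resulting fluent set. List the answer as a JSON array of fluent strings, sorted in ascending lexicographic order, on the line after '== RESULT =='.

Compute (S \ del) ∪ add:
  pre ⊆ S: {ball_in(b1,rmA), free(right), robot_in(rmA)} ⊆ S  — applicable
  S \ del = {ball_in(b5,rmA), robot_in(rmA)}
  ∪ add   = {ball_in(b5,rmA), carry(b1,right), robot_in(rmA)}

== RESULT ==
["ball_in(b5,rmA)", "carry(b1,right)", "robot_in(rmA)"]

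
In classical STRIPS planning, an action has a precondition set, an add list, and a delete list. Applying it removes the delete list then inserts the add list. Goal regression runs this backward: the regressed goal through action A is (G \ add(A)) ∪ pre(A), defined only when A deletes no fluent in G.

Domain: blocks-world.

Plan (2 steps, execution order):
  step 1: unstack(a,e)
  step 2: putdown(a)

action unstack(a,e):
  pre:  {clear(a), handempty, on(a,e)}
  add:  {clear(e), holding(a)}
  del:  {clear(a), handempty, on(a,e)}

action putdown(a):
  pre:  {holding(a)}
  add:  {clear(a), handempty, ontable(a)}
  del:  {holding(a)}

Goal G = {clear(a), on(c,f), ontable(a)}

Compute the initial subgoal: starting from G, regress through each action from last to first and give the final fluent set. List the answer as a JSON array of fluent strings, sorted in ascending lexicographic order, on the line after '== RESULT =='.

Work backward from the goal:
  through step 2 (putdown(a)): drop {clear(a), ontable(a)}, keep {on(c,f)}, require {holding(a)}
    → {holding(a), on(c,f)}
  through step 1 (unstack(a,e)): drop {holding(a)}, keep {on(c,f)}, require {clear(a), handempty, on(a,e)}
    → {clear(a), handempty, on(a,e), on(c,f)}

== RESULT ==
["clear(a)", "handempty", "on(a,e)", "on(c,f)"]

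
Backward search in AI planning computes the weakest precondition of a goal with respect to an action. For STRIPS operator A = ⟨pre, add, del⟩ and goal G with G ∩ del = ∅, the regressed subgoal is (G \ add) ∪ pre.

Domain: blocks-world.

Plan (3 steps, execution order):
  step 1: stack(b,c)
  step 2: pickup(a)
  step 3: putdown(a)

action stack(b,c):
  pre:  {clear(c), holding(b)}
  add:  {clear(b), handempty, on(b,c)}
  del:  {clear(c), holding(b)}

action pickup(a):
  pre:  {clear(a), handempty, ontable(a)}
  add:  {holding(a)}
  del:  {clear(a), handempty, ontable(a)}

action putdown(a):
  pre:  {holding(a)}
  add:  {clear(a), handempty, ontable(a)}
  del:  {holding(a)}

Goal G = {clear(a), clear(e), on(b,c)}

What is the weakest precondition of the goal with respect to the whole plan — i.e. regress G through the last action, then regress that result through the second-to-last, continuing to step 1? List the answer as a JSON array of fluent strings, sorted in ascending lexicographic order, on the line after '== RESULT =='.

Regress step by step:
  through step 3 (putdown(a)): drop {clear(a)}, keep {clear(e), on(b,c)}, require {holding(a)}
    → {clear(e), holding(a), on(b,c)}
  through step 2 (pickup(a)): drop {holding(a)}, keep {clear(e), on(b,c)}, require {clear(a), handempty, ontable(a)}
    → {clear(a), clear(e), handempty, on(b,c), ontable(a)}
  through step 1 (stack(b,c)): drop {handempty, on(b,c)}, keep {clear(a), clear(e), ontable(a)}, require {clear(c), holding(b)}
    → {clear(a), clear(c), clear(e), holding(b), ontable(a)}

== RESULT ==
["clear(a)", "clear(c)", "clear(e)", "holding(b)", "ontable(a)"]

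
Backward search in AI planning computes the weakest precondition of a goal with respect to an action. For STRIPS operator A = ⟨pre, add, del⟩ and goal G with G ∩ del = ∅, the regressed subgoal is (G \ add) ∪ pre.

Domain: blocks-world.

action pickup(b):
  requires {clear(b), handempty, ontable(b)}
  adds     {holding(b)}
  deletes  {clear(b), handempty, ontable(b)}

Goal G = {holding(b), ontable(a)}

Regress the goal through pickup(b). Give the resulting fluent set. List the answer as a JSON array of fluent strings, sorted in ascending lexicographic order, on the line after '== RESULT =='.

Regress:
  G ∩ del = {}  (empty — regression defined)
  G \ add = {holding(b), ontable(a)} \ {holding(b)} = {ontable(a)}
  ∪ pre   = {ontable(a)} ∪ {clear(b), handempty, ontable(b)}
          = {clear(b), handempty, ontable(a), ontable(b)}

== RESULT ==
["clear(b)", "handempty", "ontable(a)", "ontable(b)"]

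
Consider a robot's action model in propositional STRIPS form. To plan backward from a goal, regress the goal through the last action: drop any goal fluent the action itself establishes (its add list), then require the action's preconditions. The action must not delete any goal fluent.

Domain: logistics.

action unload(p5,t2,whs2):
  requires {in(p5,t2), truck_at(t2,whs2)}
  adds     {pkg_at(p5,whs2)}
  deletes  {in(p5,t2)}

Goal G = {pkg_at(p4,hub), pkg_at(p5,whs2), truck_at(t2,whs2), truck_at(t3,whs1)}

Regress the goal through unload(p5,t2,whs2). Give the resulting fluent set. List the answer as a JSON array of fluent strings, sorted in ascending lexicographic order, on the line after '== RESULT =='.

Compute (G \ add) ∪ pre:
  G ∩ del = {}  (empty — regression defined)
  G \ add = {pkg_at(p4,hub), pkg_at(p5,whs2), truck_at(t2,whs2), truck_at(t3,whs1)} \ {pkg_at(p5,whs2)} = {pkg_at(p4,hub), truck_at(t2,whs2), truck_at(t3,whs1)}
  ∪ pre   = {pkg_at(p4,hub), truck_at(t2,whs2), truck_at(t3,whs1)} ∪ {in(p5,t2), truck_at(t2,whs2)}
          = {in(p5,t2), pkg_at(p4,hub), truck_at(t2,whs2), truck_at(t3,whs1)}

== RESULT ==
["in(p5,t2)", "pkg_at(p4,hub)", "truck_at(t2,whs2)", "truck_at(t3,whs1)"]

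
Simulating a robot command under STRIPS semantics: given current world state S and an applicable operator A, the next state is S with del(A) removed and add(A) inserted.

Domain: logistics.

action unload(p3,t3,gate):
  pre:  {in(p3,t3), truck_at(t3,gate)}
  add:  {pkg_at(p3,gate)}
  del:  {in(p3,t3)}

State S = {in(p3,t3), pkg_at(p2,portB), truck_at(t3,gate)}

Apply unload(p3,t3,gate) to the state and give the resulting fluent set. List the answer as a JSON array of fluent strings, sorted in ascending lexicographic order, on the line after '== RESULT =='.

Progress:
  pre ⊆ S: {in(p3,t3), truck_at(t3,gate)} ⊆ S  — applicable
  S \ del = {pkg_at(p2,portB), truck_at(t3,gate)}
  ∪ add   = {pkg_at(p2,portB), pkg_at(p3,gate), truck_at(t3,gate)}

== RESULT ==
["pkg_at(p2,portB)", "pkg_at(p3,gate)", "truck_at(t3,gate)"]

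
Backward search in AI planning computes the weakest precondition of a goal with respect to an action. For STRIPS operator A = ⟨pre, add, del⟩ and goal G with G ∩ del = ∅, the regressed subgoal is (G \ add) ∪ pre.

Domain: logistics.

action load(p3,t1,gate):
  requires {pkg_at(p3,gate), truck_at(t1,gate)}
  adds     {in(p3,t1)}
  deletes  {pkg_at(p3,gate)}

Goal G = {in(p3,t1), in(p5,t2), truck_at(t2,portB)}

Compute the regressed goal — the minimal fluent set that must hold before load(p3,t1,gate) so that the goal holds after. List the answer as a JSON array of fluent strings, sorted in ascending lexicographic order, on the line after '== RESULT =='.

Regress:
  G ∩ del = {}  (empty — regression defined)
  G \ add = {in(p3,t1), in(p5,t2), truck_at(t2,portB)} \ {in(p3,t1)} = {in(p5,t2), truck_at(t2,portB)}
  ∪ pre   = {in(p5,t2), truck_at(t2,portB)} ∪ {pkg_at(p3,gate), truck_at(t1,gate)}
          = {in(p5,t2), pkg_at(p3,gate), truck_at(t1,gate), truck_at(t2,portB)}

== RESULT ==
["in(p5,t2)", "pkg_at(p3,gate)", "truck_at(t1,gate)", "truck_at(t2,portB)"]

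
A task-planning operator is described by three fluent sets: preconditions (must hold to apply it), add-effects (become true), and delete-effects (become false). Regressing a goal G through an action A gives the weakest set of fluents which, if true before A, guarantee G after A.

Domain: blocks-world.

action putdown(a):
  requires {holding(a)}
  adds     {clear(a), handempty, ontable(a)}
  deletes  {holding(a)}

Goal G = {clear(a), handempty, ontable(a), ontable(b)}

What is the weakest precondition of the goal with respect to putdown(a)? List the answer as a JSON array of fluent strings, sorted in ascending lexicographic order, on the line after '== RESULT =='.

Regress:
  G ∩ del = {}  (empty — regression defined)
  G \ add = {clear(a), handempty, ontable(a), ontable(b)} \ {clear(a), handempty, ontable(a)} = {ontable(b)}
  ∪ pre   = {ontable(b)} ∪ {holding(a)}
          = {holding(a), ontable(b)}

== RESULT ==
["holding(a)", "ontable(b)"]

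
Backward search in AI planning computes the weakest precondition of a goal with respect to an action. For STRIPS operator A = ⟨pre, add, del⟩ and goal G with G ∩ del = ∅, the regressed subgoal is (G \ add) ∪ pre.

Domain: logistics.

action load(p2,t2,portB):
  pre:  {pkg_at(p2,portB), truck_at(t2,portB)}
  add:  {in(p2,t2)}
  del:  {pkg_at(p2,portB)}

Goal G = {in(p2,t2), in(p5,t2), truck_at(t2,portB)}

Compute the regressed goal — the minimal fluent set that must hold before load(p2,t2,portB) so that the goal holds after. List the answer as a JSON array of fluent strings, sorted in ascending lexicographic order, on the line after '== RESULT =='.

Compute (G \ add) ∪ pre:
  G ∩ del = {}  (empty — regression defined)
  G \ add = {in(p2,t2), in(p5,t2), truck_at(t2,portB)} \ {in(p2,t2)} = {in(p5,t2), truck_at(t2,portB)}
  ∪ pre   = {in(p5,t2), truck_at(t2,portB)} ∪ {pkg_at(p2,portB), truck_at(t2,portB)}
          = {in(p5,t2), pkg_at(p2,portB), truck_at(t2,portB)}

== RESULT ==
["in(p5,t2)", "pkg_at(p2,portB)", "truck_at(t2,portB)"]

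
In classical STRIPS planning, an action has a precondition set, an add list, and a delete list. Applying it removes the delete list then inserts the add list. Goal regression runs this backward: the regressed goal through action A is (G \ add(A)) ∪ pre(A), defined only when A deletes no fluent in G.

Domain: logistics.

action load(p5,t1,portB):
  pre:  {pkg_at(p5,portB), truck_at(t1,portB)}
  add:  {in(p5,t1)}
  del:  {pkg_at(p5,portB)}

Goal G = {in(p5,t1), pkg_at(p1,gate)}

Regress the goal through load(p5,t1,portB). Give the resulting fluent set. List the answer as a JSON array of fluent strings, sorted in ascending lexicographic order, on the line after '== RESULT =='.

Compute (G \ add) ∪ pre:
  G ∩ del = {}  (empty — regression defined)
  G \ add = {in(p5,t1), pkg_at(p1,gate)} \ {in(p5,t1)} = {pkg_at(p1,gate)}
  ∪ pre   = {pkg_at(p1,gate)} ∪ {pkg_at(p5,portB), truck_at(t1,portB)}
          = {pkg_at(p1,gate), pkg_at(p5,portB), truck_at(t1,portB)}

== RESULT ==
["pkg_at(p1,gate)", "pkg_at(p5,portB)", "truck_at(t1,portB)"]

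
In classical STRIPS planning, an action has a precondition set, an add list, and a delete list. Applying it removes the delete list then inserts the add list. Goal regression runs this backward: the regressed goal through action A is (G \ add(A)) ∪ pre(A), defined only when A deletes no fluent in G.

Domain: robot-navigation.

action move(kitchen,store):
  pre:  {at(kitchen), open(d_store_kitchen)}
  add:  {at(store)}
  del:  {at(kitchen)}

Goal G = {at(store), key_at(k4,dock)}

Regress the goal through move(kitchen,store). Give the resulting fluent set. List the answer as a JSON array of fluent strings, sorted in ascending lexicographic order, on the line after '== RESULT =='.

Regress:
  G ∩ del = {}  (empty — regression defined)
  G \ add = {at(store), key_at(k4,dock)} \ {at(store)} = {key_at(k4,dock)}
  ∪ pre   = {key_at(k4,dock)} ∪ {at(kitchen), open(d_store_kitchen)}
          = {at(kitchen), key_at(k4,dock), open(d_store_kitchen)}

== RESULT ==
["at(kitchen)", "key_at(k4,dock)", "open(d_store_kitchen)"]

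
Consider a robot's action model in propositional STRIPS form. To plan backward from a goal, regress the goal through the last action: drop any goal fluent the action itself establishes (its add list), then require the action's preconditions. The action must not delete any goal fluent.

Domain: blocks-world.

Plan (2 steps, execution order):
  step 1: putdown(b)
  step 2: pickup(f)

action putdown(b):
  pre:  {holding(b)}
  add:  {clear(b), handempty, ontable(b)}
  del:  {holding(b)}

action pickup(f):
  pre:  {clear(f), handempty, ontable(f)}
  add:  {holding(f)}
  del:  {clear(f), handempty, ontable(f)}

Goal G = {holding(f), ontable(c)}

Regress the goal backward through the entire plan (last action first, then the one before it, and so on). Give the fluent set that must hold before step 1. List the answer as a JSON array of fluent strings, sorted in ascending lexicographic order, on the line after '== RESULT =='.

Work backward from the goal:
  through step 2 (pickup(f)): drop {holding(f)}, keep {ontable(c)}, require {clear(f), handempty, ontable(f)}
    → {clear(f), handempty, ontable(c), ontable(f)}
  through step 1 (putdown(b)): drop {handempty}, keep {clear(f), ontable(c), ontable(f)}, require {holding(b)}
    → {clear(f), holding(b), ontable(c), ontable(f)}

== RESULT ==
["clear(f)", "holding(b)", "ontable(c)", "ontable(f)"]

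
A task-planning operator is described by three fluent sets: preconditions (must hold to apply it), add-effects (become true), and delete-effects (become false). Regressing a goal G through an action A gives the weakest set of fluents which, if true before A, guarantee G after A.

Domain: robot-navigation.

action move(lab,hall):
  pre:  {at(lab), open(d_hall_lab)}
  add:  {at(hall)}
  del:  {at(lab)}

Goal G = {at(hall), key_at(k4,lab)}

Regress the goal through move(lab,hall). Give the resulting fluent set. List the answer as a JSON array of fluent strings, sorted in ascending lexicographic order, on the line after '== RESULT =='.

Regress:
  G ∩ del = {}  (empty — regression defined)
  G \ add = {at(hall), key_at(k4,lab)} \ {at(hall)} = {key_at(k4,lab)}
  ∪ pre   = {key_at(k4,lab)} ∪ {at(lab), open(d_hall_lab)}
          = {at(lab), key_at(k4,lab), open(d_hall_lab)}

== RESULT ==
["at(lab)", "key_at(k4,lab)", "open(d_hall_lab)"]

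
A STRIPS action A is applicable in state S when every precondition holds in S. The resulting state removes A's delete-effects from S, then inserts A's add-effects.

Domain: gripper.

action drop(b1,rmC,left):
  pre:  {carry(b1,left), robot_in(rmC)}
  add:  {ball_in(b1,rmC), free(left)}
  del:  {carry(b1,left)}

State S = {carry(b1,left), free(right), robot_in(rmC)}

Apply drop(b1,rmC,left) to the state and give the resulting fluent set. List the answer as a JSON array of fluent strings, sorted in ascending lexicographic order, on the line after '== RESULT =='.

Compute (S \ del) ∪ add:
  pre ⊆ S: {carry(b1,left), robot_in(rmC)} ⊆ S  — applicable
  S \ del = {free(right), robot_in(rmC)}
  ∪ add   = {ball_in(b1,rmC), free(left), free(right), robot_in(rmC)}

== RESULT ==
["ball_in(b1,rmC)", "free(left)", "free(right)", "robot_in(rmC)"]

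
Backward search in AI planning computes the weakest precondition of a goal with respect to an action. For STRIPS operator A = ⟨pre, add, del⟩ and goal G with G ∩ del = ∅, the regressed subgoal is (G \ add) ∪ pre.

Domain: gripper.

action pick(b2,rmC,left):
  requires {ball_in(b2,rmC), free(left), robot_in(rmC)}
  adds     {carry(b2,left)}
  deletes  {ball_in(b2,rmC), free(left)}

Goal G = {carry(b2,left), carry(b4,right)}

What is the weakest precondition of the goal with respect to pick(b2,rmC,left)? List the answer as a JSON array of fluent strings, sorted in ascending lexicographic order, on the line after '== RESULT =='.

Regress:
  G ∩ del = {}  (empty — regression defined)
  G \ add = {carry(b2,left), carry(b4,right)} \ {carry(b2,left)} = {carry(b4,right)}
  ∪ pre   = {carry(b4,right)} ∪ {ball_in(b2,rmC), free(left), robot_in(rmC)}
          = {ball_in(b2,rmC), carry(b4,right), free(left), robot_in(rmC)}

== RESULT ==
["ball_in(b2,rmC)", "carry(b4,right)", "free(left)", "robot_in(rmC)"]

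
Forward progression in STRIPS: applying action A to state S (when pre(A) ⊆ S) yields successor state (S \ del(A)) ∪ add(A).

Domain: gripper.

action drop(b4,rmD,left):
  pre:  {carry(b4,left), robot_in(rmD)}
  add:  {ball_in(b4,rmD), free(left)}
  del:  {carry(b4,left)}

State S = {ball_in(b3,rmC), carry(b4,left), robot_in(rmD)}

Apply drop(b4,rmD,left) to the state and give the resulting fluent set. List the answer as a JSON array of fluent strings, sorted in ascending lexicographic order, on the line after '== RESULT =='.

Compute (S \ del) ∪ add:
  pre ⊆ S: {carry(b4,left), robot_in(rmD)} ⊆ S  — applicable
  S \ del = {ball_in(b3,rmC), robot_in(rmD)}
  ∪ add   = {ball_in(b3,rmC), ball_in(b4,rmD), free(left), robot_in(rmD)}

== RESULT ==
["ball_in(b3,rmC)", "ball_in(b4,rmD)", "free(left)", "robot_in(rmD)"]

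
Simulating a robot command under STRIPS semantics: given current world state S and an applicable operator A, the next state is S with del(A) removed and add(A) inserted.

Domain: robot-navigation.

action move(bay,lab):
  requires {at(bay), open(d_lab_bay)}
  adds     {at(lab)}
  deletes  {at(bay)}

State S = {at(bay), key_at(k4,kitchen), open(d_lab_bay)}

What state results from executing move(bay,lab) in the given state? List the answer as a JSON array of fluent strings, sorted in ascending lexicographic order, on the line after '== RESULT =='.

Progress:
  pre ⊆ S: {at(bay), open(d_lab_bay)} ⊆ S  — applicable
  S \ del = {key_at(k4,kitchen), open(d_lab_bay)}
  ∪ add   = {at(lab), key_at(k4,kitchen), open(d_lab_bay)}

== RESULT ==
["at(lab)", "key_at(k4,kitchen)", "open(d_lab_bay)"]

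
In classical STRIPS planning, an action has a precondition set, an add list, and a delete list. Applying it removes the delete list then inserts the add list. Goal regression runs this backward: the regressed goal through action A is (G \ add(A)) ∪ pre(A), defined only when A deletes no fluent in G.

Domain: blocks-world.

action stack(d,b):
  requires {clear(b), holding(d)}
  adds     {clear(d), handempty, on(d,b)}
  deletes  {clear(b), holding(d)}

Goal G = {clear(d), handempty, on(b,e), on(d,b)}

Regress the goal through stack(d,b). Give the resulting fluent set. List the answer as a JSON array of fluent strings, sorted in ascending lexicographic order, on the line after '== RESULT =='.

Compute (G \ add) ∪ pre:
  G ∩ del = {}  (empty — regression defined)
  G \ add = {clear(d), handempty, on(b,e), on(d,b)} \ {clear(d), handempty, on(d,b)} = {on(b,e)}
  ∪ pre   = {on(b,e)} ∪ {clear(b), holding(d)}
          = {clear(b), holding(d), on(b,e)}

== RESULT ==
["clear(b)", "holding(d)", "on(b,e)"]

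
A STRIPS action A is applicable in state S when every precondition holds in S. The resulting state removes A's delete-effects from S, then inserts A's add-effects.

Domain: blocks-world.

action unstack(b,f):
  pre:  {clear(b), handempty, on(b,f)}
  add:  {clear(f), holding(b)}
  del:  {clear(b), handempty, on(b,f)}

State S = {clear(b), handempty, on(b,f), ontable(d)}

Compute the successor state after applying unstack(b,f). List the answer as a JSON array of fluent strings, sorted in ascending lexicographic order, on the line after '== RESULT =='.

Compute (S \ del) ∪ add:
  pre ⊆ S: {clear(b), handempty, on(b,f)} ⊆ S  — applicable
  S \ del = {ontable(d)}
  ∪ add   = {clear(f), holding(b), ontable(d)}

== RESULT ==
["clear(f)", "holding(b)", "ontable(d)"]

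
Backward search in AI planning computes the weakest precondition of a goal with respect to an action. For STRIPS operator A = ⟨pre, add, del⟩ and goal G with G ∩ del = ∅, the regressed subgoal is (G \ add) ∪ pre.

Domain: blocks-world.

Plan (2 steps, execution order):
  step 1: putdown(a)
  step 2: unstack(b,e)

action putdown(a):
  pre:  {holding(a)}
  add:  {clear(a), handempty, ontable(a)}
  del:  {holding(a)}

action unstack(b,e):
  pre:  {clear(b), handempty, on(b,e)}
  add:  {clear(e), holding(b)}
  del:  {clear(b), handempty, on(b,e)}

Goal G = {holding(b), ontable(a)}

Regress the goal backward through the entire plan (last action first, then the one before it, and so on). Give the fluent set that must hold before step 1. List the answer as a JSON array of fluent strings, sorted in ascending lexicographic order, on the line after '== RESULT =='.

Work backward from the goal:
  through step 2 (unstack(b,e)): drop {holding(b)}, keep {ontable(a)}, require {clear(b), handempty, on(b,e)}
    → {clear(b), handempty, on(b,e), ontable(a)}
  through step 1 (putdown(a)): drop {handempty, ontable(a)}, keep {clear(b), on(b,e)}, require {holding(a)}
    → {clear(b), holding(a), on(b,e)}

== RESULT ==
["clear(b)", "holding(a)", "on(b,e)"]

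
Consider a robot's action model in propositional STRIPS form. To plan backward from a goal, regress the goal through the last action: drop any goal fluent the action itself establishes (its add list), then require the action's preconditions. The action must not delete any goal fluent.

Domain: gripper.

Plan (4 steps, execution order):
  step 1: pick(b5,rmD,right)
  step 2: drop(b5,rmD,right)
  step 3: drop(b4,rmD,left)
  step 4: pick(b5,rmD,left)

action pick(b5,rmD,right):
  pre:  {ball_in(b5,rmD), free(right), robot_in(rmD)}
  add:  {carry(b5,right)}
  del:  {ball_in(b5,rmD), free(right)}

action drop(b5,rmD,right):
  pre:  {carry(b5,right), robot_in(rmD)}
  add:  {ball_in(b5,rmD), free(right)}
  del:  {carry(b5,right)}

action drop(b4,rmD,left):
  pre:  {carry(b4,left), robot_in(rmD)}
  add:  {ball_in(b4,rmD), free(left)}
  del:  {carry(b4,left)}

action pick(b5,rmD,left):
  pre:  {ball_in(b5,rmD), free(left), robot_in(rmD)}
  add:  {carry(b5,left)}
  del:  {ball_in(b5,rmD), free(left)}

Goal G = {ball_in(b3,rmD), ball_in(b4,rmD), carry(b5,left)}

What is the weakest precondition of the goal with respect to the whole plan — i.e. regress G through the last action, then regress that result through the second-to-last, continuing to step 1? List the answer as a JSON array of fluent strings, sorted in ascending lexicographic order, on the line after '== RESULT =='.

Work backward from the goal:
  through step 4 (pick(b5,rmD,left)): drop {carry(b5,left)}, keep {ball_in(b3,rmD), ball_in(b4,rmD)}, require {ball_in(b5,rmD), free(left), robot_in(rmD)}
    → {ball_in(b3,rmD), ball_in(b4,rmD), ball_in(b5,rmD), free(left), robot_in(rmD)}
  through step 3 (drop(b4,rmD,left)): drop {ball_in(b4,rmD), free(left)}, keep {ball_in(b3,rmD), ball_in(b5,rmD), robot_in(rmD)}, require {carry(b4,left), robot_in(rmD)}
    → {ball_in(b3,rmD), ball_in(b5,rmD), carry(b4,left), robot_in(rmD)}
  through step 2 (drop(b5,rmD,right)): drop {ball_in(b5,rmD)}, keep {ball_in(b3,rmD), carry(b4,left), robot_in(rmD)}, require {carry(b5,right), robot_in(rmD)}
    → {ball_in(b3,rmD), carry(b4,left), carry(b5,right), robot_in(rmD)}
  through step 1 (pick(b5,rmD,right)): drop {carry(b5,right)}, keep {ball_in(b3,rmD), carry(b4,left), robot_in(rmD)}, require {ball_in(b5,rmD), free(right), robot_in(rmD)}
    → {ball_in(b3,rmD), ball_in(b5,rmD), carry(b4,left), free(right), robot_in(rmD)}

== RESULT ==
["ball_in(b3,rmD)", "ball_in(b5,rmD)", "carry(b4,left)", "free(right)", "robot_in(rmD)"]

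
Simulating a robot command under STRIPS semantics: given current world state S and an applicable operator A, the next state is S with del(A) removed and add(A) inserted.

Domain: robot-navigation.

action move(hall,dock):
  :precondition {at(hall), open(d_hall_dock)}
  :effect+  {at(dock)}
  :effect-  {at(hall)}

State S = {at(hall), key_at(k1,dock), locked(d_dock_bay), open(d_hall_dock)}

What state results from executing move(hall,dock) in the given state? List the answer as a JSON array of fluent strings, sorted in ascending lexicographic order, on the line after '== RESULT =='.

Compute (S \ del) ∪ add:
  pre ⊆ S: {at(hall), open(d_hall_dock)} ⊆ S  — applicable
  S \ del = {key_at(k1,dock), locked(d_dock_bay), open(d_hall_dock)}
  ∪ add   = {at(dock), key_at(k1,dock), locked(d_dock_bay), open(d_hall_dock)}

== RESULT ==
["at(dock)", "key_at(k1,dock)", "locked(d_dock_bay)", "open(d_hall_dock)"]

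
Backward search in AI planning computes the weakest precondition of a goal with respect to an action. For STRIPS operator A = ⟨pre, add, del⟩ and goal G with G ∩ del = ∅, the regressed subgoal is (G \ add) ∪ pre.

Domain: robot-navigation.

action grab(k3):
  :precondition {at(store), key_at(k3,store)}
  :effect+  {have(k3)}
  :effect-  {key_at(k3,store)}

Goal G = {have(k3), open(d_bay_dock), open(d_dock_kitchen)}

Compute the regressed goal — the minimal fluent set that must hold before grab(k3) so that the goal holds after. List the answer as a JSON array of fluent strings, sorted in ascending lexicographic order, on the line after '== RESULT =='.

Regress:
  G ∩ del = {}  (empty — regression defined)
  G \ add = {have(k3), open(d_bay_dock), open(d_dock_kitchen)} \ {have(k3)} = {open(d_bay_dock), open(d_dock_kitchen)}
  ∪ pre   = {open(d_bay_dock), open(d_dock_kitchen)} ∪ {at(store), key_at(k3,store)}
          = {at(store), key_at(k3,store), open(d_bay_dock), open(d_dock_kitchen)}

== RESULT ==
["at(store)", "key_at(k3,store)", "open(d_bay_dock)", "open(d_dock_kitchen)"]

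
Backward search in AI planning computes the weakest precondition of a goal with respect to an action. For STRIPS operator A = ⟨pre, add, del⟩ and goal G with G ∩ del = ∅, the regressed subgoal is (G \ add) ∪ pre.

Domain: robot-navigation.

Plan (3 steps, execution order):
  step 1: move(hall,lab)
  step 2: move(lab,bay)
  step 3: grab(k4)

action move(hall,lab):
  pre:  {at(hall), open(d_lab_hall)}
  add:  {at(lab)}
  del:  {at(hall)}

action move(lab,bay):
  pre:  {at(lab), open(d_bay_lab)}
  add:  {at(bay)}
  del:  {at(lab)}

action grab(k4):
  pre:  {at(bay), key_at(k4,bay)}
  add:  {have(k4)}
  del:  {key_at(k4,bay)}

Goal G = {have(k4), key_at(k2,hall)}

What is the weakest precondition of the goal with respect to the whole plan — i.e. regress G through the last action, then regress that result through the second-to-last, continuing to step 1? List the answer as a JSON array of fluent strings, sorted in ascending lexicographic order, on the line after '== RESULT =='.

Regress step by step:
  through step 3 (grab(k4)): drop {have(k4)}, keep {key_at(k2,hall)}, require {at(bay), key_at(k4,bay)}
    → {at(bay), key_at(k2,hall), key_at(k4,bay)}
  through step 2 (move(lab,bay)): drop {at(bay)}, keep {key_at(k2,hall), key_at(k4,bay)}, require {at(lab), open(d_bay_lab)}
    → {at(lab), key_at(k2,hall), key_at(k4,bay), open(d_bay_lab)}
  through step 1 (move(hall,lab)): drop {at(lab)}, keep {key_at(k2,hall), key_at(k4,bay), open(d_bay_lab)}, require {at(hall), open(d_lab_hall)}
    → {at(hall), key_at(k2,hall), key_at(k4,bay), open(d_bay_lab), open(d_lab_hall)}

== RESULT ==
["at(hall)", "key_at(k2,hall)", "key_at(k4,bay)", "open(d_bay_lab)", "open(d_lab_hall)"]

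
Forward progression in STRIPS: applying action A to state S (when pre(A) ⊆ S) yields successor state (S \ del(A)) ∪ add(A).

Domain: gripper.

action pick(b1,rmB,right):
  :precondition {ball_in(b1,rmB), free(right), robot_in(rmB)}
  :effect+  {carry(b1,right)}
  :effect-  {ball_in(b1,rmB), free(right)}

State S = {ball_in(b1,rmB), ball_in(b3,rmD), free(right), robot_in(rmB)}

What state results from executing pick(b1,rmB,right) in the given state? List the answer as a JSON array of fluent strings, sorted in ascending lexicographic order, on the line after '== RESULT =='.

Compute (S \ del) ∪ add:
  pre ⊆ S: {ball_in(b1,rmB), free(right), robot_in(rmB)} ⊆ S  — applicable
  S \ del = {ball_in(b3,rmD), robot_in(rmB)}
  ∪ add   = {ball_in(b3,rmD), carry(b1,right), robot_in(rmB)}

== RESULT ==
["ball_in(b3,rmD)", "carry(b1,right)", "robot_in(rmB)"]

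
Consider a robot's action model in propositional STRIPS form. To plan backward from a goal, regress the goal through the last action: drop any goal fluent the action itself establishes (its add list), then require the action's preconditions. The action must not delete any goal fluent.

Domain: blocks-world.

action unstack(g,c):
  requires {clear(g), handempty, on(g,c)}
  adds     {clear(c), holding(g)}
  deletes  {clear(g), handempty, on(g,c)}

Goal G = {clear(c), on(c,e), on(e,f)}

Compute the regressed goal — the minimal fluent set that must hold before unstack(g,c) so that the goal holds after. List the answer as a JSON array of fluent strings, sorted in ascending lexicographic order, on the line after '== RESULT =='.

Compute (G \ add) ∪ pre:
  G ∩ del = {}  (empty — regression defined)
  G \ add = {clear(c), on(c,e), on(e,f)} \ {clear(c), holding(g)} = {on(c,e), on(e,f)}
  ∪ pre   = {on(c,e), on(e,f)} ∪ {clear(g), handempty, on(g,c)}
          = {clear(g), handempty, on(c,e), on(e,f), on(g,c)}

== RESULT ==
["clear(g)", "handempty", "on(c,e)", "on(e,f)", "on(g,c)"]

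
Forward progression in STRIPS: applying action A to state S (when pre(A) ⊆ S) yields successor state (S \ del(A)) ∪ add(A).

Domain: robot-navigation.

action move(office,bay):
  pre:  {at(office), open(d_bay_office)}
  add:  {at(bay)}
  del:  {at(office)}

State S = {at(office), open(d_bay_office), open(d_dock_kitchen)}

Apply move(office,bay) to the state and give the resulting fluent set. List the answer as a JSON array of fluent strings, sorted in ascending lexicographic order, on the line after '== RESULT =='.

Compute (S \ del) ∪ add:
  pre ⊆ S: {at(office), open(d_bay_office)} ⊆ S  — applicable
  S \ del = {open(d_bay_office), open(d_dock_kitchen)}
  ∪ add   = {at(bay), open(d_bay_office), open(d_dock_kitchen)}

== RESULT ==
["at(bay)", "open(d_bay_office)", "open(d_dock_kitchen)"]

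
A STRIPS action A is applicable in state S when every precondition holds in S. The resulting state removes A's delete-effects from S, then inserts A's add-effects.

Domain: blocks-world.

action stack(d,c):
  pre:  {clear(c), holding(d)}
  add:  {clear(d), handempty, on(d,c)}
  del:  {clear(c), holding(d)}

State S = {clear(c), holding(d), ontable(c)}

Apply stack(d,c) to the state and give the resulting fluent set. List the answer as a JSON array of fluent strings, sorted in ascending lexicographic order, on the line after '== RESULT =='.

Progress:
  pre ⊆ S: {clear(c), holding(d)} ⊆ S  — applicable
  S \ del = {ontable(c)}
  ∪ add   = {clear(d), handempty, on(d,c), ontable(c)}

== RESULT ==
["clear(d)", "handempty", "on(d,c)", "ontable(c)"]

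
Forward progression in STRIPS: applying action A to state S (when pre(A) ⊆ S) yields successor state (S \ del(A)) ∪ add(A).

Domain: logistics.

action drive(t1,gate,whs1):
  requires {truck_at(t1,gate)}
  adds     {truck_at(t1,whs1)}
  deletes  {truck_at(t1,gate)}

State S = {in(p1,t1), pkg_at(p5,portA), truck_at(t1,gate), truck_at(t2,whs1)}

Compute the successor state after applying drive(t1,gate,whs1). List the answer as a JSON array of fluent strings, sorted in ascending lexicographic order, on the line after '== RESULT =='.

Progress:
  pre ⊆ S: {truck_at(t1,gate)} ⊆ S  — applicable
  S \ del = {in(p1,t1), pkg_at(p5,portA), truck_at(t2,whs1)}
  ∪ add   = {in(p1,t1), pkg_at(p5,portA), truck_at(t1,whs1), truck_at(t2,whs1)}

== RESULT ==
["in(p1,t1)", "pkg_at(p5,portA)", "truck_at(t1,whs1)", "truck_at(t2,whs1)"]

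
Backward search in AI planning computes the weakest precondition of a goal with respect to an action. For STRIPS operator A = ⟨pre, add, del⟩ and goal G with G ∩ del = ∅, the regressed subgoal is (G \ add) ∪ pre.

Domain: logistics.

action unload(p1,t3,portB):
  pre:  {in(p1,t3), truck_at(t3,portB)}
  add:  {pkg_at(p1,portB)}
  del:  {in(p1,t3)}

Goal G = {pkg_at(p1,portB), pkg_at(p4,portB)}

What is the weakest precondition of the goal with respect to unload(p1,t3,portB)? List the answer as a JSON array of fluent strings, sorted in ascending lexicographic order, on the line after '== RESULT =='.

Compute (G \ add) ∪ pre:
  G ∩ del = {}  (empty — regression defined)
  G \ add = {pkg_at(p1,portB), pkg_at(p4,portB)} \ {pkg_at(p1,portB)} = {pkg_at(p4,portB)}
  ∪ pre   = {pkg_at(p4,portB)} ∪ {in(p1,t3), truck_at(t3,portB)}
          = {in(p1,t3), pkg_at(p4,portB), truck_at(t3,portB)}

== RESULT ==
["in(p1,t3)", "pkg_at(p4,portB)", "truck_at(t3,portB)"]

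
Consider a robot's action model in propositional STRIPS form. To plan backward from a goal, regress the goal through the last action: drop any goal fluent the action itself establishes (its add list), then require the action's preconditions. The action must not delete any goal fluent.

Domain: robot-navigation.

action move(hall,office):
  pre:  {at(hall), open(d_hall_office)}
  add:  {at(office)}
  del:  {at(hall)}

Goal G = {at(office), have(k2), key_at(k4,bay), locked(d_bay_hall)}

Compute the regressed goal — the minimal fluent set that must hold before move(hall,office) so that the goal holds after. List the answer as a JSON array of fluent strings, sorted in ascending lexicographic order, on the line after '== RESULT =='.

Compute (G \ add) ∪ pre:
  G ∩ del = {}  (empty — regression defined)
  G \ add = {at(office), have(k2), key_at(k4,bay), locked(d_bay_hall)} \ {at(office)} = {have(k2), key_at(k4,bay), locked(d_bay_hall)}
  ∪ pre   = {have(k2), key_at(k4,bay), locked(d_bay_hall)} ∪ {at(hall), open(d_hall_office)}
          = {at(hall), have(k2), key_at(k4,bay), locked(d_bay_hall), open(d_hall_office)}

== RESULT ==
["at(hall)", "have(k2)", "key_at(k4,bay)", "locked(d_bay_hall)", "open(d_hall_office)"]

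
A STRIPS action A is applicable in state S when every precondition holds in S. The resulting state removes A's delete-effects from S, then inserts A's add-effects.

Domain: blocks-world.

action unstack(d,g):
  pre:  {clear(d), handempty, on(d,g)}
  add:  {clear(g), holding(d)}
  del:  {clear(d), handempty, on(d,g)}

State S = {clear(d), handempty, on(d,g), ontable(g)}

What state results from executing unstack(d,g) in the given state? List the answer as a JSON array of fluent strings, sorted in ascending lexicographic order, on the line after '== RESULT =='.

Compute (S \ del) ∪ add:
  pre ⊆ S: {clear(d), handempty, on(d,g)} ⊆ S  — applicable
  S \ del = {ontable(g)}
  ∪ add   = {clear(g), holding(d), ontable(g)}

== RESULT ==
["clear(g)", "holding(d)", "ontable(g)"]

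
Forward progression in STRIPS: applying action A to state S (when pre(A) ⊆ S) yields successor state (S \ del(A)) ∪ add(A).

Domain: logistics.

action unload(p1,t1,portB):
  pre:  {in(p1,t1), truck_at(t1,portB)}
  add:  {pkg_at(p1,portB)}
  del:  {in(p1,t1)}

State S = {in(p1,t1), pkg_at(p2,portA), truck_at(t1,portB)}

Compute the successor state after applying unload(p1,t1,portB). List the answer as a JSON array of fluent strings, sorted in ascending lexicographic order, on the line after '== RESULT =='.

Progress:
  pre ⊆ S: {in(p1,t1), truck_at(t1,portB)} ⊆ S  — applicable
  S \ del = {pkg_at(p2,portA), truck_at(t1,portB)}
  ∪ add   = {pkg_at(p1,portB), pkg_at(p2,portA), truck_at(t1,portB)}

== RESULT ==
["pkg_at(p1,portB)", "pkg_at(p2,portA)", "truck_at(t1,portB)"]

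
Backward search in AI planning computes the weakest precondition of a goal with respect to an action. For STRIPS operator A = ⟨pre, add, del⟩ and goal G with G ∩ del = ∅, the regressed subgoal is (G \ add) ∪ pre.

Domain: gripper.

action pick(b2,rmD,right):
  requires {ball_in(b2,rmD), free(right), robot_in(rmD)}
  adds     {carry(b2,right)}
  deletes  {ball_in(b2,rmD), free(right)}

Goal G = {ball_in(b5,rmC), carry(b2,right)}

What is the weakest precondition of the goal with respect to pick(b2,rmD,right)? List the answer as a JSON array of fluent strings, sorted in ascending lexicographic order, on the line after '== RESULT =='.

Compute (G \ add) ∪ pre:
  G ∩ del = {}  (empty — regression defined)
  G \ add = {ball_in(b5,rmC), carry(b2,right)} \ {carry(b2,right)} = {ball_in(b5,rmC)}
  ∪ pre   = {ball_in(b5,rmC)} ∪ {ball_in(b2,rmD), free(right), robot_in(rmD)}
          = {ball_in(b2,rmD), ball_in(b5,rmC), free(right), robot_in(rmD)}

== RESULT ==
["ball_in(b2,rmD)", "ball_in(b5,rmC)", "free(right)", "robot_in(rmD)"]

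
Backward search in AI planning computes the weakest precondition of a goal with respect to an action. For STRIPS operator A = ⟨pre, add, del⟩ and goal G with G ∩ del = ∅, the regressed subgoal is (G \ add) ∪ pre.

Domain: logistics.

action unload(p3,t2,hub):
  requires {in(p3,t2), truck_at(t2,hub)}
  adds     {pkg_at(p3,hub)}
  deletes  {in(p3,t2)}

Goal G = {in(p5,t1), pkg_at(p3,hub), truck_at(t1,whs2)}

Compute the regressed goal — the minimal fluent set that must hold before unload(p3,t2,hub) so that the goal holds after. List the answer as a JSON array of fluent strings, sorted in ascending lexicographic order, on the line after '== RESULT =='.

Regress:
  G ∩ del = {}  (empty — regression defined)
  G \ add = {in(p5,t1), pkg_at(p3,hub), truck_at(t1,whs2)} \ {pkg_at(p3,hub)} = {in(p5,t1), truck_at(t1,whs2)}
  ∪ pre   = {in(p5,t1), truck_at(t1,whs2)} ∪ {in(p3,t2), truck_at(t2,hub)}
          = {in(p3,t2), in(p5,t1), truck_at(t1,whs2), truck_at(t2,hub)}

== RESULT ==
["in(p3,t2)", "in(p5,t1)", "truck_at(t1,whs2)", "truck_at(t2,hub)"]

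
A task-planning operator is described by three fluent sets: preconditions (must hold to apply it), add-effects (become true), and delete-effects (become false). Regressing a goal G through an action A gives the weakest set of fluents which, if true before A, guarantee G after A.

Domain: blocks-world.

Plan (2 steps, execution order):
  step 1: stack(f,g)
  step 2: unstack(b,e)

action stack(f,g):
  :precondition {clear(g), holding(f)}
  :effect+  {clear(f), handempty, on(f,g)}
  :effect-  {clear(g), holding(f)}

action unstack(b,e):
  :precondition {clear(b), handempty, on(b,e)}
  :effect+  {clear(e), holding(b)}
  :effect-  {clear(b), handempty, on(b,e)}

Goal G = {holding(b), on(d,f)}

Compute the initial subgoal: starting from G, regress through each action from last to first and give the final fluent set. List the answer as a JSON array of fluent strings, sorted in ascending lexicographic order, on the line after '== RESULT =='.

Work backward from the goal:
  through step 2 (unstack(b,e)): drop {holding(b)}, keep {on(d,f)}, require {clear(b), handempty, on(b,e)}
    → {clear(b), handempty, on(b,e), on(d,f)}
  through step 1 (stack(f,g)): drop {handempty}, keep {clear(b), on(b,e), on(d,f)}, require {clear(g), holding(f)}
    → {clear(b), clear(g), holding(f), on(b,e), on(d,f)}

== RESULT ==
["clear(b)", "clear(g)", "holding(f)", "on(b,e)", "on(d,f)"]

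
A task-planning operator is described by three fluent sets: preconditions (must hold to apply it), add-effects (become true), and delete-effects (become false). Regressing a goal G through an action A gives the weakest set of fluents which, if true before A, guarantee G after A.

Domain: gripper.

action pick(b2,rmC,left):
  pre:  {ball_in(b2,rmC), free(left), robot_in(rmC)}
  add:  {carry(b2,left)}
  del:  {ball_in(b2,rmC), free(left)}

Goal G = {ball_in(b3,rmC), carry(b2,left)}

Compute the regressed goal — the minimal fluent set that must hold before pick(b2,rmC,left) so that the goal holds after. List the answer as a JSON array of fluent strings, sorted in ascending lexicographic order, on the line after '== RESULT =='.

Compute (G \ add) ∪ pre:
  G ∩ del = {}  (empty — regression defined)
  G \ add = {ball_in(b3,rmC), carry(b2,left)} \ {carry(b2,left)} = {ball_in(b3,rmC)}
  ∪ pre   = {ball_in(b3,rmC)} ∪ {ball_in(b2,rmC), free(left), robot_in(rmC)}
          = {ball_in(b2,rmC), ball_in(b3,rmC), free(left), robot_in(rmC)}

== RESULT ==
["ball_in(b2,rmC)", "ball_in(b3,rmC)", "free(left)", "robot_in(rmC)"]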